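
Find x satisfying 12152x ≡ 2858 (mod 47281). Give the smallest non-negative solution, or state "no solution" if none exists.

First find gcd(12152, 47281):
47281 = 3·12152 + 10825
12152 = 1·10825 + 1327
10825 = 8·1327 + 209
1327 = 6·209 + 73
209 = 2·73 + 63
73 = 1·63 + 10
63 = 6·10 + 3
10 = 3·3 + 1
3 = 3·1 + 0
gcd = 1, so a unique solution mod 47281 exists.
Back-substitute for the Bézout coefficients:
1 = 10 − 3·3
1 = −3·63 + 19·10
1 = 19·73 − 22·63
1 = −22·209 + 63·73
1 = 63·1327 − 400·209
1 = −400·10825 + 3263·1327
1 = 3263·12152 − 3663·10825
1 = −3663·47281 + 14252·12152
So 12152·(14252) ≡ 1 (mod 47281), giving 12152⁻¹ ≡ 14252.
x ≡ 12152⁻¹·2858 ≡ 14252·2858 ≡ 23275 (mod 47281).

23275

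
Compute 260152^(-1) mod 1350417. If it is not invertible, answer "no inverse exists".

227023

Run Euclid on (1350417, 260152):
1350417 = 5×260152 + 49657
260152 = 5×49657 + 11867
49657 = 4×11867 + 2189
11867 = 5×2189 + 922
2189 = 2×922 + 345
922 = 2×345 + 232
345 = 1×232 + 113
232 = 2×113 + 6
113 = 18×6 + 5
6 = 1×5 + 1
5 = 5×1 + 0
gcd = 1, so the inverse exists. Back-substitute:
1 = 6 − 5
1 = −113 + 19·6
1 = 19·232 − 39·113
1 = −39·345 + 58·232
1 = 58·922 − 155·345
1 = −155·2189 + 368·922
1 = 368·11867 − 1995·2189
1 = −1995·49657 + 8348·11867
1 = 8348·260152 − 43735·49657
1 = −43735·1350417 + 227023·260152
So 260152·227023 ≡ 1 (mod 1350417).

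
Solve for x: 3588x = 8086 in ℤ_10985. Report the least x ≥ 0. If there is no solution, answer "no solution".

First find gcd(3588, 10985):
10985 = 3×3588 + 221
3588 = 16×221 + 52
221 = 4×52 + 13
52 = 4×13 + 0
gcd = 13 and 13 | 8086, so solutions exist. Divide through by 13: 276x ≡ 622 (mod 845).
Now find 276⁻¹ mod 845:
845 = 3·276 + 17
276 = 16·17 + 4
17 = 4·4 + 1
4 = 4·1 + 0
Back-substitute:
1 = 17 − 4·4
1 = −4·276 + 65·17
1 = 65·845 − 199·276
So 276·(-199) ≡ 1 (mod 845), i.e. 276⁻¹ ≡ 646.
Then x ≡ 646·622 ≡ 437 (mod 845); the smallest non-negative solution is x = 437.

437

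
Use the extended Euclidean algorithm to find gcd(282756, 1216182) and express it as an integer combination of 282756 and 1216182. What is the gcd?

Apply Euclid's algorithm to 1216182 and 282756:
1216182 = 4×282756 + 85158
282756 = 3×85158 + 27282
85158 = 3×27282 + 3312
27282 = 8×3312 + 786
3312 = 4×786 + 168
786 = 4×168 + 114
168 = 1×114 + 54
114 = 2×54 + 6
54 = 9×6 + 0
gcd(282756, 1216182) = 6.
Express as a combination:
6 = 114 − 2·54
6 = −2·168 + 3·114
6 = 3·786 − 14·168
6 = −14·3312 + 59·786
6 = 59·27282 − 486·3312
6 = −486·85158 + 1517·27282
6 = 1517·282756 − 5037·85158
6 = −5037·1216182 + 21665·282756
So 6 = (-5037)·1216182 + (21665)·282756.

6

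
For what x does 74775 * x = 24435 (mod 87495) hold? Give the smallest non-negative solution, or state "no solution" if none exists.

3004

First find gcd(74775, 87495):
87495 = 1·74775 + 12720
74775 = 5·12720 + 11175
12720 = 1·11175 + 1545
11175 = 7·1545 + 360
1545 = 4·360 + 105
360 = 3·105 + 45
105 = 2·45 + 15
45 = 3·15 + 0
gcd = 15 and 15 | 24435, so solutions exist. Divide through by 15: 4985x ≡ 1629 (mod 5833).
Now find 4985⁻¹ mod 5833:
5833 = 1·4985 + 848
4985 = 5·848 + 745
848 = 1·745 + 103
745 = 7·103 + 24
103 = 4·24 + 7
24 = 3·7 + 3
7 = 2·3 + 1
3 = 3·1 + 0
Back-substitute:
1 = 7 − 2·3
1 = −2·24 + 7·7
1 = 7·103 − 30·24
1 = −30·745 + 217·103
1 = 217·848 − 247·745
1 = −247·4985 + 1452·848
1 = 1452·5833 − 1699·4985
So 4985·(-1699) ≡ 1 (mod 5833), i.e. 4985⁻¹ ≡ 4134.
Then x ≡ 4134·1629 ≡ 3004 (mod 5833); the smallest non-negative solution is x = 3004.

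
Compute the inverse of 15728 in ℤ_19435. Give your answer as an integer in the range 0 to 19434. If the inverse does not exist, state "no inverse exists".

16347

Apply the Euclidean algorithm to 19435 and 15728:
19435 = 1×15728 + 3707
15728 = 4×3707 + 900
3707 = 4×900 + 107
900 = 8×107 + 44
107 = 2×44 + 19
44 = 2×19 + 6
19 = 3×6 + 1
6 = 6×1 + 0
Since gcd(15728, 19435) = 1, back-substitute to write 1 as a combination:
1 = 19 − 3·6
1 = −3·44 + 7·19
1 = 7·107 − 17·44
1 = −17·900 + 143·107
1 = 143·3707 − 589·900
1 = −589·15728 + 2499·3707
1 = 2499·19435 − 3088·15728
Hence 15728⁻¹ ≡ -3088 ≡ 16347 (mod 19435).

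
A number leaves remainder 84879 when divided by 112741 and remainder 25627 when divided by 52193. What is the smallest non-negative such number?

4777146531

Write x = 84879 + 112741·k. Then 112741·k ≡ 25627 − 84879 ≡ 45134 (mod 52193).
Need 112741⁻¹ mod 52193. Extended Euclid on (52193, 8355):
52193 = 6·8355 + 2063
8355 = 4·2063 + 103
2063 = 20·103 + 3
103 = 34·3 + 1
3 = 3·1 + 0
Back-substitute:
1 = 103 − 34·3
1 = −34·2063 + 681·103
1 = 681·8355 − 2758·2063
1 = −2758·52193 + 17229·8355
112741⁻¹ ≡ 17229 (mod 52193), so k ≡ 17229·45134 ≡ 42372 (mod 52193).
x = 84879 + 112741·42372 = 4777146531.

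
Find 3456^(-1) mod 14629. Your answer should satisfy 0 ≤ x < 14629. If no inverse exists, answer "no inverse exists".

Apply the Euclidean algorithm to 14629 and 3456:
14629 = 4·3456 + 805
3456 = 4·805 + 236
805 = 3·236 + 97
236 = 2·97 + 42
97 = 2·42 + 13
42 = 3·13 + 3
13 = 4·3 + 1
3 = 3·1 + 0
The gcd is 1. Working backward:
1 = 13 − 4·3
1 = −4·42 + 13·13
1 = 13·97 − 30·42
1 = −30·236 + 73·97
1 = 73·805 − 249·236
1 = −249·3456 + 1069·805
1 = 1069·14629 − 4525·3456
Thus 3456·(-4525) ≡ 1 (mod 14629); reducing, -4525 mod 14629 = 10104.

10104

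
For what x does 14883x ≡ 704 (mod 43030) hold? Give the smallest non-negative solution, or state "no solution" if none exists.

22008

First find gcd(14883, 43030):
43030 = 2×14883 + 13264
14883 = 1×13264 + 1619
13264 = 8×1619 + 312
1619 = 5×312 + 59
312 = 5×59 + 17
59 = 3×17 + 8
17 = 2×8 + 1
8 = 8×1 + 0
gcd = 1, so a unique solution mod 43030 exists.
Back-substitute for the Bézout coefficients:
1 = 17 − 2·8
1 = −2·59 + 7·17
1 = 7·312 − 37·59
1 = −37·1619 + 192·312
1 = 192·13264 − 1573·1619
1 = −1573·14883 + 1765·13264
1 = 1765·43030 − 5103·14883
So 14883·(-5103) ≡ 1 (mod 43030), giving 14883⁻¹ ≡ 37927.
x ≡ 14883⁻¹·704 ≡ 37927·704 ≡ 22008 (mod 43030).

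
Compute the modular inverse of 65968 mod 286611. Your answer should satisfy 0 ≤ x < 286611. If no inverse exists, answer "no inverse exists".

Apply the Euclidean algorithm to 286611 and 65968:
286611 = 4×65968 + 22739
65968 = 2×22739 + 20490
22739 = 1×20490 + 2249
20490 = 9×2249 + 249
2249 = 9×249 + 8
249 = 31×8 + 1
8 = 8×1 + 0
Since gcd(65968, 286611) = 1, back-substitute to write 1 as a combination:
1 = 249 − 31·8
1 = −31·2249 + 280·249
1 = 280·20490 − 2551·2249
1 = −2551·22739 + 2831·20490
1 = 2831·65968 − 8213·22739
1 = −8213·286611 + 35683·65968
So 65968·35683 ≡ 1 (mod 286611).

35683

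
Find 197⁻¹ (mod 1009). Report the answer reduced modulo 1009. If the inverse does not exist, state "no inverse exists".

gcd(1009, 197) by repeated division:
1009 = 5·197 + 24
197 = 8·24 + 5
24 = 4·5 + 4
5 = 1·4 + 1
4 = 4·1 + 0
The gcd is 1. Working backward:
1 = 5 − 4
1 = −24 + 5·5
1 = 5·197 − 41·24
1 = −41·1009 + 210·197
So 197·210 ≡ 1 (mod 1009).

210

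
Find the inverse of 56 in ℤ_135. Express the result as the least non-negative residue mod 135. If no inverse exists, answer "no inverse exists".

Run Euclid on (135, 56):
135 = 2·56 + 23
56 = 2·23 + 10
23 = 2·10 + 3
10 = 3·3 + 1
3 = 3·1 + 0
Since gcd(56, 135) = 1, back-substitute to write 1 as a combination:
1 = 10 − 3·3
1 = −3·23 + 7·10
1 = 7·56 − 17·23
1 = −17·135 + 41·56
So 56·41 ≡ 1 (mod 135).

41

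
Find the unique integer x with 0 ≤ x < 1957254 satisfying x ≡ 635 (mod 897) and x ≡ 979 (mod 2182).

Write x = 635 + 897·k. Then 897·k ≡ 979 − 635 ≡ 344 (mod 2182).
Need 897⁻¹ mod 2182. Extended Euclid on (2182, 897):
2182 = 2*897 + 388
897 = 2*388 + 121
388 = 3*121 + 25
121 = 4*25 + 21
25 = 1*21 + 4
21 = 5*4 + 1
4 = 4*1 + 0
Back-substitute:
1 = 21 − 5·4
1 = −5·25 + 6·21
1 = 6·121 − 29·25
1 = −29·388 + 93·121
1 = 93·897 − 215·388
1 = −215·2182 + 523·897
897⁻¹ ≡ 523 (mod 2182), so k ≡ 523·344 ≡ 988 (mod 2182).
x = 635 + 897·988 = 886871.

886871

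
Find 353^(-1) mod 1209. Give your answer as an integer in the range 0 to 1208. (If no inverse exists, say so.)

Apply the Euclidean algorithm to 1209 and 353:
1209 = 3×353 + 150
353 = 2×150 + 53
150 = 2×53 + 44
53 = 1×44 + 9
44 = 4×9 + 8
9 = 1×8 + 1
8 = 8×1 + 0
Since gcd(353, 1209) = 1, back-substitute to write 1 as a combination:
1 = 9 − 8
1 = −44 + 5·9
1 = 5·53 − 6·44
1 = −6·150 + 17·53
1 = 17·353 − 40·150
1 = −40·1209 + 137·353
So 353·137 ≡ 1 (mod 1209).

137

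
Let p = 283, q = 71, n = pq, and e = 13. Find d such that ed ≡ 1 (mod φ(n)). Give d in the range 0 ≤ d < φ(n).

3037

φ(n) = (p−1)(q−1) = 282·70 = 19740.
Need d with 13·d ≡ 1 (mod 19740). Apply the extended Euclidean algorithm:
19740 = 1518·13 + 6
13 = 2·6 + 1
6 = 6·1 + 0
Back-substitute:
1 = 13 − 2·6
1 = −2·19740 + 3037·13
So 13·3037 ≡ 1 (mod 19740), hence d = 3037.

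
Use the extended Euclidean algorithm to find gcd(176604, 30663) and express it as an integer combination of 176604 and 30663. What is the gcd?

3

Euclidean algorithm:
176604 = 5·30663 + 23289
30663 = 1·23289 + 7374
23289 = 3·7374 + 1167
7374 = 6·1167 + 372
1167 = 3·372 + 51
372 = 7·51 + 15
51 = 3·15 + 6
15 = 2·6 + 3
6 = 2·3 + 0
gcd(176604, 30663) = 3.
Working backward:
3 = 15 − 2·6
3 = −2·51 + 7·15
3 = 7·372 − 51·51
3 = −51·1167 + 160·372
3 = 160·7374 − 1011·1167
3 = −1011·23289 + 3193·7374
3 = 3193·30663 − 4204·23289
3 = −4204·176604 + 24213·30663
So 3 = (-4204)·176604 + (24213)·30663.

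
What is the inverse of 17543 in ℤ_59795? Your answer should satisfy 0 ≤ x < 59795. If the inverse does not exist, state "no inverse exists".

1527

gcd(59795, 17543) by repeated division:
59795 = 3×17543 + 7166
17543 = 2×7166 + 3211
7166 = 2×3211 + 744
3211 = 4×744 + 235
744 = 3×235 + 39
235 = 6×39 + 1
39 = 39×1 + 0
The gcd is 1. Working backward:
1 = 235 − 6·39
1 = −6·744 + 19·235
1 = 19·3211 − 82·744
1 = −82·7166 + 183·3211
1 = 183·17543 − 448·7166
1 = −448·59795 + 1527·17543
So 17543·1527 ≡ 1 (mod 59795).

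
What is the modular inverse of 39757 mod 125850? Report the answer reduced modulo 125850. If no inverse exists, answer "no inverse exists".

84493

Apply the Euclidean algorithm to 125850 and 39757:
125850 = 3×39757 + 6579
39757 = 6×6579 + 283
6579 = 23×283 + 70
283 = 4×70 + 3
70 = 23×3 + 1
3 = 3×1 + 0
Since gcd(39757, 125850) = 1, back-substitute to write 1 as a combination:
1 = 70 − 23·3
1 = −23·283 + 93·70
1 = 93·6579 − 2162·283
1 = −2162·39757 + 13065·6579
1 = 13065·125850 − 41357·39757
So 39757·(-41357) ≡ 1 (mod 125850), and -41357 ≡ 84493 (mod 125850).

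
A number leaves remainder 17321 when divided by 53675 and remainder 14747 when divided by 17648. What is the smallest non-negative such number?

Write x = 17321 + 53675·k. Then 53675·k ≡ 14747 − 17321 ≡ 15074 (mod 17648).
Need 53675⁻¹ mod 17648. Extended Euclid on (17648, 731):
17648 = 24×731 + 104
731 = 7×104 + 3
104 = 34×3 + 2
3 = 1×2 + 1
2 = 2×1 + 0
Back-substitute:
1 = 3 − 2
1 = −104 + 35·3
1 = 35·731 − 246·104
1 = −246·17648 + 5939·731
53675⁻¹ ≡ 5939 (mod 17648), so k ≡ 5939·15074 ≡ 13830 (mod 17648).
x = 17321 + 53675·13830 = 742342571.

742342571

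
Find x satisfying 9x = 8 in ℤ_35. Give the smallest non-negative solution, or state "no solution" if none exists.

32

First find gcd(9, 35):
35 = 3*9 + 8
9 = 1*8 + 1
8 = 8*1 + 0
gcd = 1, so a unique solution mod 35 exists.
Back-substitute for the Bézout coefficients:
1 = 9 − 8
1 = −35 + 4·9
So 9·(4) ≡ 1 (mod 35), giving 9⁻¹ ≡ 4.
x ≡ 9⁻¹·8 ≡ 4·8 ≡ 32 (mod 35).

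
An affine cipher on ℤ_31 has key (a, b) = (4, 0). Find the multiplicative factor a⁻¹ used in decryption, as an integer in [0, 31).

gcd(31, 4) by repeated division:
31 = 7*4 + 3
4 = 1*3 + 1
3 = 3*1 + 0
The gcd is 1. Working backward:
1 = 4 − 3
1 = −31 + 8·4
So 4·8 ≡ 1 (mod 31).

8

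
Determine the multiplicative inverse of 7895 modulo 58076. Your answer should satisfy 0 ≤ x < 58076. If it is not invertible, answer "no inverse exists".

Apply the Euclidean algorithm to 58076 and 7895:
58076 = 7·7895 + 2811
7895 = 2·2811 + 2273
2811 = 1·2273 + 538
2273 = 4·538 + 121
538 = 4·121 + 54
121 = 2·54 + 13
54 = 4·13 + 2
13 = 6·2 + 1
2 = 2·1 + 0
The gcd is 1. Working backward:
1 = 13 − 6·2
1 = −6·54 + 25·13
1 = 25·121 − 56·54
1 = −56·538 + 249·121
1 = 249·2273 − 1052·538
1 = −1052·2811 + 1301·2273
1 = 1301·7895 − 3654·2811
1 = −3654·58076 + 26879·7895
So 7895·26879 ≡ 1 (mod 58076).

26879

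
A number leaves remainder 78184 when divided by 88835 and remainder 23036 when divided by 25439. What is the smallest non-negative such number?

Write x = 78184 + 88835·k. Then 88835·k ≡ 23036 − 78184 ≡ 21169 (mod 25439).
Need 88835⁻¹ mod 25439. Extended Euclid on (25439, 12518):
25439 = 2×12518 + 403
12518 = 31×403 + 25
403 = 16×25 + 3
25 = 8×3 + 1
3 = 3×1 + 0
Back-substitute:
1 = 25 − 8·3
1 = −8·403 + 129·25
1 = 129·12518 − 4007·403
1 = −4007·25439 + 8143·12518
88835⁻¹ ≡ 8143 (mod 25439), so k ≡ 8143·21169 ≡ 4503 (mod 25439).
x = 78184 + 88835·4503 = 400102189.

400102189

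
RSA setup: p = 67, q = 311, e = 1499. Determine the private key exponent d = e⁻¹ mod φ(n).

10619

φ(n) = (p−1)(q−1) = 66·310 = 20460.
Need d with 1499·d ≡ 1 (mod 20460). Apply the extended Euclidean algorithm:
20460 = 13×1499 + 973
1499 = 1×973 + 526
973 = 1×526 + 447
526 = 1×447 + 79
447 = 5×79 + 52
79 = 1×52 + 27
52 = 1×27 + 25
27 = 1×25 + 2
25 = 12×2 + 1
2 = 2×1 + 0
Back-substitute:
1 = 25 − 12·2
1 = −12·27 + 13·25
1 = 13·52 − 25·27
1 = −25·79 + 38·52
1 = 38·447 − 215·79
1 = −215·526 + 253·447
1 = 253·973 − 468·526
1 = −468·1499 + 721·973
1 = 721·20460 − 9841·1499
So 1499·(-9841) ≡ 1 (mod 20460), hence d ≡ -9841 ≡ 10619 (mod 20460).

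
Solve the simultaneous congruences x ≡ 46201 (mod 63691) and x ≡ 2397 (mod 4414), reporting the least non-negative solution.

Write x = 46201 + 63691·k. Then 63691·k ≡ 2397 − 46201 ≡ 336 (mod 4414).
Need 63691⁻¹ mod 4414. Extended Euclid on (4414, 1895):
4414 = 2*1895 + 624
1895 = 3*624 + 23
624 = 27*23 + 3
23 = 7*3 + 2
3 = 1*2 + 1
2 = 2*1 + 0
Back-substitute:
1 = 3 − 2
1 = −23 + 8·3
1 = 8·624 − 217·23
1 = −217·1895 + 659·624
1 = 659·4414 − 1535·1895
63691⁻¹ ≡ 2879 (mod 4414), so k ≡ 2879·336 ≡ 678 (mod 4414).
x = 46201 + 63691·678 = 43228699.

43228699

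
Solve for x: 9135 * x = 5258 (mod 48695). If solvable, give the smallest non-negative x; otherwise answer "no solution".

gcd(9135, 48695):
48695 = 5·9135 + 3020
9135 = 3·3020 + 75
3020 = 40·75 + 20
75 = 3·20 + 15
20 = 1·15 + 5
15 = 3·5 + 0
gcd = 5, but 5 ∤ 5258, so the congruence has no solution.

no solution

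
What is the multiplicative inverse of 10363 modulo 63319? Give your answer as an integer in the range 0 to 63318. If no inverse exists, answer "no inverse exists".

Extended Euclidean algorithm:
63319 = 6*10363 + 1141
10363 = 9*1141 + 94
1141 = 12*94 + 13
94 = 7*13 + 3
13 = 4*3 + 1
3 = 3*1 + 0
The gcd is 1. Working backward:
1 = 13 − 4·3
1 = −4·94 + 29·13
1 = 29·1141 − 352·94
1 = −352·10363 + 3197·1141
1 = 3197·63319 − 19534·10363
Hence 10363⁻¹ ≡ -19534 ≡ 43785 (mod 63319).

43785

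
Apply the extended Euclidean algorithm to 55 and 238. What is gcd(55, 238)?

Repeated division:
238 = 4*55 + 18
55 = 3*18 + 1
18 = 18*1 + 0
gcd(55, 238) = 1.
Working backward:
1 = 55 − 3·18
1 = −3·238 + 13·55
So 1 = (-3)·238 + (13)·55.

1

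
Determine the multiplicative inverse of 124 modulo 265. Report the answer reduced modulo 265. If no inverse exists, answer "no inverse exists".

109

gcd(265, 124) by repeated division:
265 = 2*124 + 17
124 = 7*17 + 5
17 = 3*5 + 2
5 = 2*2 + 1
2 = 2*1 + 0
Since gcd(124, 265) = 1, back-substitute to write 1 as a combination:
1 = 5 − 2·2
1 = −2·17 + 7·5
1 = 7·124 − 51·17
1 = −51·265 + 109·124
So 124·109 ≡ 1 (mod 265).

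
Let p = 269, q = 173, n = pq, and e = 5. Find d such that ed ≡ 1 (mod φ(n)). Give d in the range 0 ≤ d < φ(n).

φ(n) = (p−1)(q−1) = 268·172 = 46096.
Need d with 5·d ≡ 1 (mod 46096). Apply the extended Euclidean algorithm:
46096 = 9219*5 + 1
5 = 5*1 + 0
Back-substitute:
1 = 46096 − 9219·5
So 5·(-9219) ≡ 1 (mod 46096), hence d ≡ -9219 ≡ 36877 (mod 46096).

36877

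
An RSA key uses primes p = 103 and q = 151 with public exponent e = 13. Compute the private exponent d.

1177

φ(n) = (p−1)(q−1) = 102·150 = 15300.
Need d with 13·d ≡ 1 (mod 15300). Apply the extended Euclidean algorithm:
15300 = 1176×13 + 12
13 = 1×12 + 1
12 = 12×1 + 0
Back-substitute:
1 = 13 − 12
1 = −15300 + 1177·13
So 13·1177 ≡ 1 (mod 15300), hence d = 1177.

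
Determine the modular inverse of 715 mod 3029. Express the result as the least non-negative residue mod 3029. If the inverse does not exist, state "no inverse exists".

Compute gcd(715, 3029):
3029 = 4*715 + 169
715 = 4*169 + 39
169 = 4*39 + 13
39 = 3*13 + 0
The gcd is 13, not 1, hence no inverse exists.

no inverse exists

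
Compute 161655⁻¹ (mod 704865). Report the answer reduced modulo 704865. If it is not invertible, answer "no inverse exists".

Euclidean algorithm on 704865, 161655:
704865 = 4·161655 + 58245
161655 = 2·58245 + 45165
58245 = 1·45165 + 13080
45165 = 3·13080 + 5925
13080 = 2·5925 + 1230
5925 = 4·1230 + 1005
1230 = 1·1005 + 225
1005 = 4·225 + 105
225 = 2·105 + 15
105 = 7·15 + 0
Since gcd = 15 > 1, 161655 is not a unit mod 704865.

no inverse exists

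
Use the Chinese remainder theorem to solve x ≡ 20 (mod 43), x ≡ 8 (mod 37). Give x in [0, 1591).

Write x = 20 + 43·k. Then 43·k ≡ 8 − 20 ≡ 25 (mod 37).
Need 43⁻¹ mod 37. Extended Euclid on (37, 6):
37 = 6×6 + 1
6 = 6×1 + 0
Back-substitute:
1 = 37 − 6·6
43⁻¹ ≡ 31 (mod 37), so k ≡ 31·25 ≡ 35 (mod 37).
x = 20 + 43·35 = 1525.

1525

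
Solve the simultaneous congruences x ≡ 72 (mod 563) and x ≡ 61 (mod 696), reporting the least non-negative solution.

Write x = 72 + 563·k. Then 563·k ≡ 61 − 72 ≡ 685 (mod 696).
Need 563⁻¹ mod 696. Extended Euclid on (696, 563):
696 = 1×563 + 133
563 = 4×133 + 31
133 = 4×31 + 9
31 = 3×9 + 4
9 = 2×4 + 1
4 = 4×1 + 0
Back-substitute:
1 = 9 − 2·4
1 = −2·31 + 7·9
1 = 7·133 − 30·31
1 = −30·563 + 127·133
1 = 127·696 − 157·563
563⁻¹ ≡ 539 (mod 696), so k ≡ 539·685 ≡ 335 (mod 696).
x = 72 + 563·335 = 188677.

188677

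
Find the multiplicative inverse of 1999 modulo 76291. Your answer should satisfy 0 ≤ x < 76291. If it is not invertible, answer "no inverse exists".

18319

Extended Euclidean algorithm:
76291 = 38·1999 + 329
1999 = 6·329 + 25
329 = 13·25 + 4
25 = 6·4 + 1
4 = 4·1 + 0
gcd = 1, so the inverse exists. Back-substitute:
1 = 25 − 6·4
1 = −6·329 + 79·25
1 = 79·1999 − 480·329
1 = −480·76291 + 18319·1999
So 1999·18319 ≡ 1 (mod 76291).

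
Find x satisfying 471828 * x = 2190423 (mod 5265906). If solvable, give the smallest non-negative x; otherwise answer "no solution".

gcd(471828, 5265906):
5265906 = 11×471828 + 75798
471828 = 6×75798 + 17040
75798 = 4×17040 + 7638
17040 = 2×7638 + 1764
7638 = 4×1764 + 582
1764 = 3×582 + 18
582 = 32×18 + 6
18 = 3×6 + 0
gcd = 6, but 6 ∤ 2190423, so the congruence has no solution.

no solution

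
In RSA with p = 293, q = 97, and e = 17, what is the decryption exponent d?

φ(n) = (p−1)(q−1) = 292·96 = 28032.
Need d with 17·d ≡ 1 (mod 28032). Apply the extended Euclidean algorithm:
28032 = 1648·17 + 16
17 = 1·16 + 1
16 = 16·1 + 0
Back-substitute:
1 = 17 − 16
1 = −28032 + 1649·17
So 17·1649 ≡ 1 (mod 28032), hence d = 1649.

1649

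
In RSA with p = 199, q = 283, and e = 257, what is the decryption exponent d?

φ(n) = (p−1)(q−1) = 198·282 = 55836.
Need d with 257·d ≡ 1 (mod 55836). Apply the extended Euclidean algorithm:
55836 = 217*257 + 67
257 = 3*67 + 56
67 = 1*56 + 11
56 = 5*11 + 1
11 = 11*1 + 0
Back-substitute:
1 = 56 − 5·11
1 = −5·67 + 6·56
1 = 6·257 − 23·67
1 = −23·55836 + 4997·257
So 257·4997 ≡ 1 (mod 55836), hence d = 4997.

4997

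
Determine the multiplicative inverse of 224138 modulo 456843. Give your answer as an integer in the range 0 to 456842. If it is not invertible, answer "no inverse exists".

162644

gcd(456843, 224138) by repeated division:
456843 = 2·224138 + 8567
224138 = 26·8567 + 1396
8567 = 6·1396 + 191
1396 = 7·191 + 59
191 = 3·59 + 14
59 = 4·14 + 3
14 = 4·3 + 2
3 = 1·2 + 1
2 = 2·1 + 0
The gcd is 1. Working backward:
1 = 3 − 2
1 = −14 + 5·3
1 = 5·59 − 21·14
1 = −21·191 + 68·59
1 = 68·1396 − 497·191
1 = −497·8567 + 3050·1396
1 = 3050·224138 − 79797·8567
1 = −79797·456843 + 162644·224138
So 224138·162644 ≡ 1 (mod 456843).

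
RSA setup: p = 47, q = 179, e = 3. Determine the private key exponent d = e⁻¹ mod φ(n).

φ(n) = (p−1)(q−1) = 46·178 = 8188.
Need d with 3·d ≡ 1 (mod 8188). Apply the extended Euclidean algorithm:
8188 = 2729·3 + 1
3 = 3·1 + 0
Back-substitute:
1 = 8188 − 2729·3
So 3·(-2729) ≡ 1 (mod 8188), hence d ≡ -2729 ≡ 5459 (mod 8188).

5459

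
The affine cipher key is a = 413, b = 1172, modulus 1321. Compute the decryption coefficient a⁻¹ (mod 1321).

Run Euclid on (1321, 413):
1321 = 3·413 + 82
413 = 5·82 + 3
82 = 27·3 + 1
3 = 3·1 + 0
The gcd is 1. Working backward:
1 = 82 − 27·3
1 = −27·413 + 136·82
1 = 136·1321 − 435·413
So 413·(-435) ≡ 1 (mod 1321), and -435 ≡ 886 (mod 1321).

886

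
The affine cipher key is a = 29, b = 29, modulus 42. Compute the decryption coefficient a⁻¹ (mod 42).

Apply the Euclidean algorithm to 42 and 29:
42 = 1*29 + 13
29 = 2*13 + 3
13 = 4*3 + 1
3 = 3*1 + 0
gcd = 1, so the inverse exists. Back-substitute:
1 = 13 − 4·3
1 = −4·29 + 9·13
1 = 9·42 − 13·29
Thus 29·(-13) ≡ 1 (mod 42); reducing, -13 mod 42 = 29.

29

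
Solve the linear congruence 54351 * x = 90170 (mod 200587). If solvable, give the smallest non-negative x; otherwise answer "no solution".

260

First find gcd(54351, 200587):
200587 = 3·54351 + 37534
54351 = 1·37534 + 16817
37534 = 2·16817 + 3900
16817 = 4·3900 + 1217
3900 = 3·1217 + 249
1217 = 4·249 + 221
249 = 1·221 + 28
221 = 7·28 + 25
28 = 1·25 + 3
25 = 8·3 + 1
3 = 3·1 + 0
gcd = 1, so a unique solution mod 200587 exists.
Back-substitute for the Bézout coefficients:
1 = 25 − 8·3
1 = −8·28 + 9·25
1 = 9·221 − 71·28
1 = −71·249 + 80·221
1 = 80·1217 − 391·249
1 = −391·3900 + 1253·1217
1 = 1253·16817 − 5403·3900
1 = −5403·37534 + 12059·16817
1 = 12059·54351 − 17462·37534
1 = −17462·200587 + 64445·54351
So 54351·(64445) ≡ 1 (mod 200587), giving 54351⁻¹ ≡ 64445.
x ≡ 54351⁻¹·90170 ≡ 64445·90170 ≡ 260 (mod 200587).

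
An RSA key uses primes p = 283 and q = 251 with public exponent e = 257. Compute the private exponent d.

12893

φ(n) = (p−1)(q−1) = 282·250 = 70500.
Need d with 257·d ≡ 1 (mod 70500). Apply the extended Euclidean algorithm:
70500 = 274·257 + 82
257 = 3·82 + 11
82 = 7·11 + 5
11 = 2·5 + 1
5 = 5·1 + 0
Back-substitute:
1 = 11 − 2·5
1 = −2·82 + 15·11
1 = 15·257 − 47·82
1 = −47·70500 + 12893·257
So 257·12893 ≡ 1 (mod 70500), hence d = 12893.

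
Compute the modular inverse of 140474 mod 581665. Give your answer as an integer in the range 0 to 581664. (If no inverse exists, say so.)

465944

Run Euclid on (581665, 140474):
581665 = 4×140474 + 19769
140474 = 7×19769 + 2091
19769 = 9×2091 + 950
2091 = 2×950 + 191
950 = 4×191 + 186
191 = 1×186 + 5
186 = 37×5 + 1
5 = 5×1 + 0
The gcd is 1. Working backward:
1 = 186 − 37·5
1 = −37·191 + 38·186
1 = 38·950 − 189·191
1 = −189·2091 + 416·950
1 = 416·19769 − 3933·2091
1 = −3933·140474 + 27947·19769
1 = 27947·581665 − 115721·140474
So 140474·(-115721) ≡ 1 (mod 581665), and -115721 ≡ 465944 (mod 581665).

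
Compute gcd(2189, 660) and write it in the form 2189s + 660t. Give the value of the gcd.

11

Repeated division:
2189 = 3*660 + 209
660 = 3*209 + 33
209 = 6*33 + 11
33 = 3*11 + 0
gcd(2189, 660) = 11.
Express as a combination:
11 = 209 − 6·33
11 = −6·660 + 19·209
11 = 19·2189 − 63·660
So 11 = (19)·2189 + (-63)·660.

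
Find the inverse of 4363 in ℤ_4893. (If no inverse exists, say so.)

Apply the Euclidean algorithm to 4893 and 4363:
4893 = 1·4363 + 530
4363 = 8·530 + 123
530 = 4·123 + 38
123 = 3·38 + 9
38 = 4·9 + 2
9 = 4·2 + 1
2 = 2·1 + 0
Since gcd(4363, 4893) = 1, back-substitute to write 1 as a combination:
1 = 9 − 4·2
1 = −4·38 + 17·9
1 = 17·123 − 55·38
1 = −55·530 + 237·123
1 = 237·4363 − 1951·530
1 = −1951·4893 + 2188·4363
So 4363·2188 ≡ 1 (mod 4893).

2188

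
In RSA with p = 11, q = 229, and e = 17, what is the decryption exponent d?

φ(n) = (p−1)(q−1) = 10·228 = 2280.
Need d with 17·d ≡ 1 (mod 2280). Apply the extended Euclidean algorithm:
2280 = 134·17 + 2
17 = 8·2 + 1
2 = 2·1 + 0
Back-substitute:
1 = 17 − 8·2
1 = −8·2280 + 1073·17
So 17·1073 ≡ 1 (mod 2280), hence d = 1073.

1073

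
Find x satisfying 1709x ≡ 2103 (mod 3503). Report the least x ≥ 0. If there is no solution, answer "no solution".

239

First find gcd(1709, 3503):
3503 = 2*1709 + 85
1709 = 20*85 + 9
85 = 9*9 + 4
9 = 2*4 + 1
4 = 4*1 + 0
gcd = 1, so a unique solution mod 3503 exists.
Back-substitute for the Bézout coefficients:
1 = 9 − 2·4
1 = −2·85 + 19·9
1 = 19·1709 − 382·85
1 = −382·3503 + 783·1709
So 1709·(783) ≡ 1 (mod 3503), giving 1709⁻¹ ≡ 783.
x ≡ 1709⁻¹·2103 ≡ 783·2103 ≡ 239 (mod 3503).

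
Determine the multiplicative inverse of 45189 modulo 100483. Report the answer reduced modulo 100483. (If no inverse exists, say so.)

87546

gcd(100483, 45189) by repeated division:
100483 = 2·45189 + 10105
45189 = 4·10105 + 4769
10105 = 2·4769 + 567
4769 = 8·567 + 233
567 = 2·233 + 101
233 = 2·101 + 31
101 = 3·31 + 8
31 = 3·8 + 7
8 = 1·7 + 1
7 = 7·1 + 0
The gcd is 1. Working backward:
1 = 8 − 7
1 = −31 + 4·8
1 = 4·101 − 13·31
1 = −13·233 + 30·101
1 = 30·567 − 73·233
1 = −73·4769 + 614·567
1 = 614·10105 − 1301·4769
1 = −1301·45189 + 5818·10105
1 = 5818·100483 − 12937·45189
So 45189·(-12937) ≡ 1 (mod 100483), and -12937 ≡ 87546 (mod 100483).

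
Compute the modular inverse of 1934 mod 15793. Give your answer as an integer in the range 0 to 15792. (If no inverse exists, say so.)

13825

Run Euclid on (15793, 1934):
15793 = 8*1934 + 321
1934 = 6*321 + 8
321 = 40*8 + 1
8 = 8*1 + 0
The gcd is 1. Working backward:
1 = 321 − 40·8
1 = −40·1934 + 241·321
1 = 241·15793 − 1968·1934
Thus 1934·(-1968) ≡ 1 (mod 15793); reducing, -1968 mod 15793 = 13825.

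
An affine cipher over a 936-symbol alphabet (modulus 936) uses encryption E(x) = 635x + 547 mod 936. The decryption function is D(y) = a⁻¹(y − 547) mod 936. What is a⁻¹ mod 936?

Apply the Euclidean algorithm to 936 and 635:
936 = 1·635 + 301
635 = 2·301 + 33
301 = 9·33 + 4
33 = 8·4 + 1
4 = 4·1 + 0
gcd = 1, so the inverse exists. Back-substitute:
1 = 33 − 8·4
1 = −8·301 + 73·33
1 = 73·635 − 154·301
1 = −154·936 + 227·635
So 635·227 ≡ 1 (mod 936).

227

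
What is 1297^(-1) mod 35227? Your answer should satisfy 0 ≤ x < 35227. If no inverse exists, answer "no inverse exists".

2879

Extended Euclidean algorithm:
35227 = 27*1297 + 208
1297 = 6*208 + 49
208 = 4*49 + 12
49 = 4*12 + 1
12 = 12*1 + 0
gcd = 1, so the inverse exists. Back-substitute:
1 = 49 − 4·12
1 = −4·208 + 17·49
1 = 17·1297 − 106·208
1 = −106·35227 + 2879·1297
So 1297·2879 ≡ 1 (mod 35227).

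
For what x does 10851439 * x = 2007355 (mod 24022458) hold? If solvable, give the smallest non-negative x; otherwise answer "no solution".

First find gcd(10851439, 24022458):
24022458 = 2·10851439 + 2319580
10851439 = 4·2319580 + 1573119
2319580 = 1·1573119 + 746461
1573119 = 2·746461 + 80197
746461 = 9·80197 + 24688
80197 = 3·24688 + 6133
24688 = 4·6133 + 156
6133 = 39·156 + 49
156 = 3·49 + 9
49 = 5·9 + 4
9 = 2·4 + 1
4 = 4·1 + 0
gcd = 1, so a unique solution mod 24022458 exists.
Back-substitute for the Bézout coefficients:
1 = 9 − 2·4
1 = −2·49 + 11·9
1 = 11·156 − 35·49
1 = −35·6133 + 1376·156
1 = 1376·24688 − 5539·6133
1 = −5539·80197 + 17993·24688
1 = 17993·746461 − 167476·80197
1 = −167476·1573119 + 352945·746461
1 = 352945·2319580 − 520421·1573119
1 = −520421·10851439 + 2434629·2319580
1 = 2434629·24022458 − 5389679·10851439
So 10851439·(-5389679) ≡ 1 (mod 24022458), giving 10851439⁻¹ ≡ 18632779.
x ≡ 10851439⁻¹·2007355 ≡ 18632779·2007355 ≡ 19342873 (mod 24022458).

19342873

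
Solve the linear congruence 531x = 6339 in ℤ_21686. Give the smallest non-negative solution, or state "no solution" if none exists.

First find gcd(531, 21686):
21686 = 40·531 + 446
531 = 1·446 + 85
446 = 5·85 + 21
85 = 4·21 + 1
21 = 21·1 + 0
gcd = 1, so a unique solution mod 21686 exists.
Back-substitute for the Bézout coefficients:
1 = 85 − 4·21
1 = −4·446 + 21·85
1 = 21·531 − 25·446
1 = −25·21686 + 1021·531
So 531·(1021) ≡ 1 (mod 21686), giving 531⁻¹ ≡ 1021.
x ≡ 531⁻¹·6339 ≡ 1021·6339 ≡ 9691 (mod 21686).

9691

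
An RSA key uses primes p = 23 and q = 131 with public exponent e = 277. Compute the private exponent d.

413

φ(n) = (p−1)(q−1) = 22·130 = 2860.
Need d with 277·d ≡ 1 (mod 2860). Apply the extended Euclidean algorithm:
2860 = 10·277 + 90
277 = 3·90 + 7
90 = 12·7 + 6
7 = 1·6 + 1
6 = 6·1 + 0
Back-substitute:
1 = 7 − 6
1 = −90 + 13·7
1 = 13·277 − 40·90
1 = −40·2860 + 413·277
So 277·413 ≡ 1 (mod 2860), hence d = 413.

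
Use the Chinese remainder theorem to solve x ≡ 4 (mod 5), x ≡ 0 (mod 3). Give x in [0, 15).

9

Write x = 4 + 5·k. Then 5·k ≡ 0 − 4 ≡ 2 (mod 3).
Need 5⁻¹ mod 3. Extended Euclid on (3, 2):
3 = 1×2 + 1
2 = 2×1 + 0
Back-substitute:
1 = 3 − 2
5⁻¹ ≡ 2 (mod 3), so k ≡ 2·2 ≡ 1 (mod 3).
x = 4 + 5·1 = 9.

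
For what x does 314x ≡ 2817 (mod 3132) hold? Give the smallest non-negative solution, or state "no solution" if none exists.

gcd(314, 3132):
3132 = 9×314 + 306
314 = 1×306 + 8
306 = 38×8 + 2
8 = 4×2 + 0
gcd = 2, but 2 ∤ 2817, so the congruence has no solution.

no solution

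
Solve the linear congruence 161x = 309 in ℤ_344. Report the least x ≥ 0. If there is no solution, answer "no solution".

First find gcd(161, 344):
344 = 2×161 + 22
161 = 7×22 + 7
22 = 3×7 + 1
7 = 7×1 + 0
gcd = 1, so a unique solution mod 344 exists.
Back-substitute for the Bézout coefficients:
1 = 22 − 3·7
1 = −3·161 + 22·22
1 = 22·344 − 47·161
So 161·(-47) ≡ 1 (mod 344), giving 161⁻¹ ≡ 297.
x ≡ 161⁻¹·309 ≡ 297·309 ≡ 269 (mod 344).

269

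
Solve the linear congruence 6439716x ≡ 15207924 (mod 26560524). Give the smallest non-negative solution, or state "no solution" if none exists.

355562

First find gcd(6439716, 26560524):
26560524 = 4*6439716 + 801660
6439716 = 8*801660 + 26436
801660 = 30*26436 + 8580
26436 = 3*8580 + 696
8580 = 12*696 + 228
696 = 3*228 + 12
228 = 19*12 + 0
gcd = 12 and 12 | 15207924, so solutions exist. Divide through by 12: 536643x ≡ 1267327 (mod 2213377).
Now find 536643⁻¹ mod 2213377:
2213377 = 4·536643 + 66805
536643 = 8·66805 + 2203
66805 = 30·2203 + 715
2203 = 3·715 + 58
715 = 12·58 + 19
58 = 3·19 + 1
19 = 19·1 + 0
Back-substitute:
1 = 58 − 3·19
1 = −3·715 + 37·58
1 = 37·2203 − 114·715
1 = −114·66805 + 3457·2203
1 = 3457·536643 − 27770·66805
1 = −27770·2213377 + 114537·536643
So 536643⁻¹ ≡ 114537 (mod 2213377).
Then x ≡ 114537·1267327 ≡ 355562 (mod 2213377); the smallest non-negative solution is x = 355562.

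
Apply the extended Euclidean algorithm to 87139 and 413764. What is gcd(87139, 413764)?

Apply Euclid's algorithm to 413764 and 87139:
413764 = 4*87139 + 65208
87139 = 1*65208 + 21931
65208 = 2*21931 + 21346
21931 = 1*21346 + 585
21346 = 36*585 + 286
585 = 2*286 + 13
286 = 22*13 + 0
gcd(87139, 413764) = 13.
Back-substituting:
13 = 585 − 2·286
13 = −2·21346 + 73·585
13 = 73·21931 − 75·21346
13 = −75·65208 + 223·21931
13 = 223·87139 − 298·65208
13 = −298·413764 + 1415·87139
So 13 = (-298)·413764 + (1415)·87139.

13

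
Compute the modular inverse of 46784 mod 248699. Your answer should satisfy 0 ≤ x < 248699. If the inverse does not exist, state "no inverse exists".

Extended Euclidean algorithm:
248699 = 5×46784 + 14779
46784 = 3×14779 + 2447
14779 = 6×2447 + 97
2447 = 25×97 + 22
97 = 4×22 + 9
22 = 2×9 + 4
9 = 2×4 + 1
4 = 4×1 + 0
The gcd is 1. Working backward:
1 = 9 − 2·4
1 = −2·22 + 5·9
1 = 5·97 − 22·22
1 = −22·2447 + 555·97
1 = 555·14779 − 3352·2447
1 = −3352·46784 + 10611·14779
1 = 10611·248699 − 56407·46784
So 46784·(-56407) ≡ 1 (mod 248699), and -56407 ≡ 192292 (mod 248699).

192292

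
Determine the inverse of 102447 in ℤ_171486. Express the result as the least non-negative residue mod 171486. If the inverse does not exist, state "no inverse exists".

Compute gcd(102447, 171486):
171486 = 1*102447 + 69039
102447 = 1*69039 + 33408
69039 = 2*33408 + 2223
33408 = 15*2223 + 63
2223 = 35*63 + 18
63 = 3*18 + 9
18 = 2*9 + 0
gcd(102447, 171486) = 9 ≠ 1, so 102447 has no multiplicative inverse modulo 171486.

no inverse exists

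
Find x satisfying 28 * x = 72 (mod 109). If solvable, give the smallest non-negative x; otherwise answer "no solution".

First find gcd(28, 109):
109 = 3·28 + 25
28 = 1·25 + 3
25 = 8·3 + 1
3 = 3·1 + 0
gcd = 1, so a unique solution mod 109 exists.
Back-substitute for the Bézout coefficients:
1 = 25 − 8·3
1 = −8·28 + 9·25
1 = 9·109 − 35·28
So 28·(-35) ≡ 1 (mod 109), giving 28⁻¹ ≡ 74.
x ≡ 28⁻¹·72 ≡ 74·72 ≡ 96 (mod 109).

96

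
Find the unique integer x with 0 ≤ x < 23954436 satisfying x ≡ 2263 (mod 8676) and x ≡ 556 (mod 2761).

12764659

Write x = 2263 + 8676·k. Then 8676·k ≡ 556 − 2263 ≡ 1054 (mod 2761).
Need 8676⁻¹ mod 2761. Extended Euclid on (2761, 393):
2761 = 7·393 + 10
393 = 39·10 + 3
10 = 3·3 + 1
3 = 3·1 + 0
Back-substitute:
1 = 10 − 3·3
1 = −3·393 + 118·10
1 = 118·2761 − 829·393
8676⁻¹ ≡ 1932 (mod 2761), so k ≡ 1932·1054 ≡ 1471 (mod 2761).
x = 2263 + 8676·1471 = 12764659.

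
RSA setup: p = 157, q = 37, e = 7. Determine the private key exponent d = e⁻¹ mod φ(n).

φ(n) = (p−1)(q−1) = 156·36 = 5616.
Need d with 7·d ≡ 1 (mod 5616). Apply the extended Euclidean algorithm:
5616 = 802×7 + 2
7 = 3×2 + 1
2 = 2×1 + 0
Back-substitute:
1 = 7 − 3·2
1 = −3·5616 + 2407·7
So 7·2407 ≡ 1 (mod 5616), hence d = 2407.

2407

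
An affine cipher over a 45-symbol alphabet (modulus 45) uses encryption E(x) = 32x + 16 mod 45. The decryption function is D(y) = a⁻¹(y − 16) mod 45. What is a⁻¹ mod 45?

38

Extended Euclidean algorithm:
45 = 1*32 + 13
32 = 2*13 + 6
13 = 2*6 + 1
6 = 6*1 + 0
Since gcd(32, 45) = 1, back-substitute to write 1 as a combination:
1 = 13 − 2·6
1 = −2·32 + 5·13
1 = 5·45 − 7·32
Hence 32⁻¹ ≡ -7 ≡ 38 (mod 45).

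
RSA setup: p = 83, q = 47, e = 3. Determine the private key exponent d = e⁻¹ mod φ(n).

φ(n) = (p−1)(q−1) = 82·46 = 3772.
Need d with 3·d ≡ 1 (mod 3772). Apply the extended Euclidean algorithm:
3772 = 1257×3 + 1
3 = 3×1 + 0
Back-substitute:
1 = 3772 − 1257·3
So 3·(-1257) ≡ 1 (mod 3772), hence d ≡ -1257 ≡ 2515 (mod 3772).

2515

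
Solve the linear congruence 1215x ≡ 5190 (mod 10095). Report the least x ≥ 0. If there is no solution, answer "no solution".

First find gcd(1215, 10095):
10095 = 8×1215 + 375
1215 = 3×375 + 90
375 = 4×90 + 15
90 = 6×15 + 0
gcd = 15 and 15 | 5190, so solutions exist. Divide through by 15: 81x ≡ 346 (mod 673).
Now find 81⁻¹ mod 673:
673 = 8×81 + 25
81 = 3×25 + 6
25 = 4×6 + 1
6 = 6×1 + 0
Back-substitute:
1 = 25 − 4·6
1 = −4·81 + 13·25
1 = 13·673 − 108·81
So 81·(-108) ≡ 1 (mod 673), i.e. 81⁻¹ ≡ 565.
Then x ≡ 565·346 ≡ 320 (mod 673); the smallest non-negative solution is x = 320.

320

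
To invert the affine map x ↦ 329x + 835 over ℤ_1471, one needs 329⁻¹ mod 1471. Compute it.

465

Run Euclid on (1471, 329):
1471 = 4×329 + 155
329 = 2×155 + 19
155 = 8×19 + 3
19 = 6×3 + 1
3 = 3×1 + 0
The gcd is 1. Working backward:
1 = 19 − 6·3
1 = −6·155 + 49·19
1 = 49·329 − 104·155
1 = −104·1471 + 465·329
So 329·465 ≡ 1 (mod 1471).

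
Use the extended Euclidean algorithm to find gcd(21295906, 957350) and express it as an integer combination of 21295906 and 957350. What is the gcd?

2

Repeated division:
21295906 = 22·957350 + 234206
957350 = 4·234206 + 20526
234206 = 11·20526 + 8420
20526 = 2·8420 + 3686
8420 = 2·3686 + 1048
3686 = 3·1048 + 542
1048 = 1·542 + 506
542 = 1·506 + 36
506 = 14·36 + 2
36 = 18·2 + 0
gcd(21295906, 957350) = 2.
Back-substituting:
2 = 506 − 14·36
2 = −14·542 + 15·506
2 = 15·1048 − 29·542
2 = −29·3686 + 102·1048
2 = 102·8420 − 233·3686
2 = −233·20526 + 568·8420
2 = 568·234206 − 6481·20526
2 = −6481·957350 + 26492·234206
2 = 26492·21295906 − 589305·957350
So 2 = (26492)·21295906 + (-589305)·957350.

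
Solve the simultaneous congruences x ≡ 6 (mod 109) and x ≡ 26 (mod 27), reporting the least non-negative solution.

2186

Write x = 6 + 109·k. Then 109·k ≡ 26 − 6 ≡ 20 (mod 27).
Need 109⁻¹ mod 27. Extended Euclid on (27, 1):
27 = 27*1 + 0
109⁻¹ ≡ 1 (mod 27), so k ≡ 1·20 ≡ 20 (mod 27).
x = 6 + 109·20 = 2186.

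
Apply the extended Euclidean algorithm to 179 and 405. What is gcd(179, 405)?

1

Euclidean algorithm:
405 = 2*179 + 47
179 = 3*47 + 38
47 = 1*38 + 9
38 = 4*9 + 2
9 = 4*2 + 1
2 = 2*1 + 0
gcd(179, 405) = 1.
Working backward:
1 = 9 − 4·2
1 = −4·38 + 17·9
1 = 17·47 − 21·38
1 = −21·179 + 80·47
1 = 80·405 − 181·179
So 1 = (80)·405 + (-181)·179.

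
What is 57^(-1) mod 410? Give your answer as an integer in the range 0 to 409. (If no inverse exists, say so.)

223

Extended Euclidean algorithm:
410 = 7*57 + 11
57 = 5*11 + 2
11 = 5*2 + 1
2 = 2*1 + 0
The gcd is 1. Working backward:
1 = 11 − 5·2
1 = −5·57 + 26·11
1 = 26·410 − 187·57
Hence 57⁻¹ ≡ -187 ≡ 223 (mod 410).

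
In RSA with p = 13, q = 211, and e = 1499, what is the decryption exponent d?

φ(n) = (p−1)(q−1) = 12·210 = 2520.
Need d with 1499·d ≡ 1 (mod 2520). Apply the extended Euclidean algorithm:
2520 = 1×1499 + 1021
1499 = 1×1021 + 478
1021 = 2×478 + 65
478 = 7×65 + 23
65 = 2×23 + 19
23 = 1×19 + 4
19 = 4×4 + 3
4 = 1×3 + 1
3 = 3×1 + 0
Back-substitute:
1 = 4 − 3
1 = −19 + 5·4
1 = 5·23 − 6·19
1 = −6·65 + 17·23
1 = 17·478 − 125·65
1 = −125·1021 + 267·478
1 = 267·1499 − 392·1021
1 = −392·2520 + 659·1499
So 1499·659 ≡ 1 (mod 2520), hence d = 659.

659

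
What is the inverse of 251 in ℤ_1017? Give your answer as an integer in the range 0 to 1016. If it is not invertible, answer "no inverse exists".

782

gcd(1017, 251) by repeated division:
1017 = 4*251 + 13
251 = 19*13 + 4
13 = 3*4 + 1
4 = 4*1 + 0
gcd = 1, so the inverse exists. Back-substitute:
1 = 13 − 3·4
1 = −3·251 + 58·13
1 = 58·1017 − 235·251
Hence 251⁻¹ ≡ -235 ≡ 782 (mod 1017).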